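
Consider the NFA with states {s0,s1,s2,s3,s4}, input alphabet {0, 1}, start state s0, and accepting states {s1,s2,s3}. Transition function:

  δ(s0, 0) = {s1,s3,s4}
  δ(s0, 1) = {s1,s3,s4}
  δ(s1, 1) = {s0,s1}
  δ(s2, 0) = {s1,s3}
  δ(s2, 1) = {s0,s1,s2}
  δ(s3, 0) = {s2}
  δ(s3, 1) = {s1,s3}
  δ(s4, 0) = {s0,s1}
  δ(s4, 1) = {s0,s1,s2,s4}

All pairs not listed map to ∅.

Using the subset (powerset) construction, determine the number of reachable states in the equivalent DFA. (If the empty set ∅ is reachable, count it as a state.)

Start state of the DFA: {s0}.
{s0} --0--> {s1,s3,s4}  [new]
{s0} --1--> {s1,s3,s4}  [seen]
{s1,s3,s4} --0--> {s0,s1,s2}  [new]
{s1,s3,s4} --1--> {s0,s1,s2,s3,s4}  [new]
{s0,s1,s2} --0--> {s1,s3,s4}  [seen]
{s0,s1,s2} --1--> {s0,s1,s2,s3,s4}  [seen]
{s0,s1,s2,s3,s4} --0--> {s0,s1,s2,s3,s4}  [seen]
{s0,s1,s2,s3,s4} --1--> {s0,s1,s2,s3,s4}  [seen]
Reachable DFA states: {s0}, {s1,s3,s4}, {s0,s1,s2}, {s0,s1,s2,s3,s4}.

4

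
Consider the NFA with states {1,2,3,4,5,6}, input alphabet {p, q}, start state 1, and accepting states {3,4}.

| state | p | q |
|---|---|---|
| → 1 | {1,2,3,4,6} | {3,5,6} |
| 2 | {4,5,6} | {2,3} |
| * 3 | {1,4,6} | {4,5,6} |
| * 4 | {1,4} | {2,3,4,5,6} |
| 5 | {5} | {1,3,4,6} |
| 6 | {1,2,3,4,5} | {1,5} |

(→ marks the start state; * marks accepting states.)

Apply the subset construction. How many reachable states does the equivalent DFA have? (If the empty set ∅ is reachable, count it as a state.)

5

Start state of the DFA: {1}.
{1} --p--> {1,2,3,4,6}  [new]
{1} --q--> {3,5,6}  [new]
{1,2,3,4,6} --p--> {1,2,3,4,5,6}  [new]
{1,2,3,4,6} --q--> {1,2,3,4,5,6}  [seen]
{3,5,6} --p--> {1,2,3,4,5,6}  [seen]
{3,5,6} --q--> {1,3,4,5,6}  [new]
{1,2,3,4,5,6} --p--> {1,2,3,4,5,6}  [seen]
{1,2,3,4,5,6} --q--> {1,2,3,4,5,6}  [seen]
{1,3,4,5,6} --p--> {1,2,3,4,5,6}  [seen]
{1,3,4,5,6} --q--> {1,2,3,4,5,6}  [seen]
Reachable DFA states: {1}, {1,2,3,4,6}, {3,5,6}, {1,2,3,4,5,6}, {1,3,4,5,6}.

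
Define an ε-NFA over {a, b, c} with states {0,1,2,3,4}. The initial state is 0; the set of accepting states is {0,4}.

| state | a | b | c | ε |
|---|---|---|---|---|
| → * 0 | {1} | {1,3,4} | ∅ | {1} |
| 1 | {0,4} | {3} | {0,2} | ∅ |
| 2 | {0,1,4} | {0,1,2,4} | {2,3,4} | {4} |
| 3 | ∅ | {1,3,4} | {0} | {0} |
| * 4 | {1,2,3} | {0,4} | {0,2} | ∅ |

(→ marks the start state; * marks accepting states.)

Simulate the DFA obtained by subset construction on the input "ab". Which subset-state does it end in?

{0,1,3,4}

Start: {0,1}.
δ(0,a) = {1}; δ(1,a) = {0,4}.
Union: {0,1,4}.
After a: {0,1,4}.
δ(0,b) = {1,3,4}; δ(1,b) = {3}; δ(4,b) = {0,4}.
Union: {0,1,3,4}.
After b: {0,1,3,4}.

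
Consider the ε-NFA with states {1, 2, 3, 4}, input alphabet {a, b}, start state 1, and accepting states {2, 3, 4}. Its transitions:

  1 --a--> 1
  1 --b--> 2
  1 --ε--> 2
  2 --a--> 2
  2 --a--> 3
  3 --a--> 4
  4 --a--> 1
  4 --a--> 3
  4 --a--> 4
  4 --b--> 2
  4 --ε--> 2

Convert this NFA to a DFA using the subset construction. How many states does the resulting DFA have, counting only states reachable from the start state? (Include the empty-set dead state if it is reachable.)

Start state of the DFA: {1, 2} (ε-closure of the NFA start).
{1, 2} --a--> {1, 2, 3}  [new]
{1, 2} --b--> {2}  [new]
{1, 2, 3} --a--> {1, 2, 3, 4}  [new]
{1, 2, 3} --b--> {2}  [seen]
{2} --a--> {2, 3}  [new]
{2} --b--> ∅  [new]
{1, 2, 3, 4} --a--> {1, 2, 3, 4}  [seen]
{1, 2, 3, 4} --b--> {2}  [seen]
{2, 3} --a--> {2, 3, 4}  [new]
{2, 3} --b--> ∅  [seen]
∅ --a--> ∅  [seen]
∅ --b--> ∅  [seen]
{2, 3, 4} --a--> {1, 2, 3, 4}  [seen]
{2, 3, 4} --b--> {2}  [seen]
Reachable DFA states: {1, 2}, {1, 2, 3}, {2}, {1, 2, 3, 4}, {2, 3}, ∅, {2, 3, 4}.

7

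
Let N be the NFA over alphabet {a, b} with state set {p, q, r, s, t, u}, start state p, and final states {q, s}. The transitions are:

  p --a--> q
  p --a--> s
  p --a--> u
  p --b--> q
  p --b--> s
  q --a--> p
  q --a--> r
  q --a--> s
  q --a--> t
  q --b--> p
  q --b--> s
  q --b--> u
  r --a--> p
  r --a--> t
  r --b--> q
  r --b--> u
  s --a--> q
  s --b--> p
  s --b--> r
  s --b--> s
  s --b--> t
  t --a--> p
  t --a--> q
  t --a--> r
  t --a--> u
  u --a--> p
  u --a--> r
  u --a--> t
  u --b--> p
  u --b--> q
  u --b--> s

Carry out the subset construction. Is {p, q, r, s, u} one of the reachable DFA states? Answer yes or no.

no

Start state of the DFA: {p}.
{p} --a--> {q, s, u}  [new]
{p} --b--> {q, s}  [new]
{q, s, u} --a--> {p, q, r, s, t}  [new]
{q, s, u} --b--> {p, q, r, s, t, u}  [new]
{q, s} --a--> {p, q, r, s, t}  [seen]
{q, s} --b--> {p, r, s, t, u}  [new]
{p, q, r, s, t} --a--> {p, q, r, s, t, u}  [seen]
{p, q, r, s, t} --b--> {p, q, r, s, t, u}  [seen]
{p, q, r, s, t, u} --a--> {p, q, r, s, t, u}  [seen]
{p, q, r, s, t, u} --b--> {p, q, r, s, t, u}  [seen]
{p, r, s, t, u} --a--> {p, q, r, s, t, u}  [seen]
{p, r, s, t, u} --b--> {p, q, r, s, t, u}  [seen]
Reachable DFA states: {p}, {q, s, u}, {q, s}, {p, q, r, s, t}, {p, q, r, s, t, u}, {p, r, s, t, u}.
{p, q, r, s, u} is not among them.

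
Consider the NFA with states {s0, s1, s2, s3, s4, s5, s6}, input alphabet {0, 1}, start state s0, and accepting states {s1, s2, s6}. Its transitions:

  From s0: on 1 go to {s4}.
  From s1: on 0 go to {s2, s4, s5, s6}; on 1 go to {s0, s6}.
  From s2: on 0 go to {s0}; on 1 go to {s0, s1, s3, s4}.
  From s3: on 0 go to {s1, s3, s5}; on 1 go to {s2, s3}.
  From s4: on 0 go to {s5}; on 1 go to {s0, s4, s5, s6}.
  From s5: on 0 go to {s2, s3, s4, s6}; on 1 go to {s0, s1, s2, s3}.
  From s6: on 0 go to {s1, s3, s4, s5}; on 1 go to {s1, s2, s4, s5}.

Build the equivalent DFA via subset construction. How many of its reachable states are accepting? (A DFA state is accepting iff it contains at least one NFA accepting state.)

Start state of the DFA: {s0}.
{s0} --0--> ∅  [new]
{s0} --1--> {s4}  [new]
∅ --0--> ∅  [seen]
∅ --1--> ∅  [seen]
{s4} --0--> {s5}  [new]
{s4} --1--> {s0, s4, s5, s6}  [new]
{s5} --0--> {s2, s3, s4, s6}  [new]
{s5} --1--> {s0, s1, s2, s3}  [new]
{s0, s4, s5, s6} --0--> {s1, s2, s3, s4, s5, s6}  [new]
{s0, s4, s5, s6} --1--> {s0, s1, s2, s3, s4, s5, s6}  [new]
{s2, s3, s4, s6} --0--> {s0, s1, s3, s4, s5}  [new]
{s2, s3, s4, s6} --1--> {s0, s1, s2, s3, s4, s5, s6}  [seen]
{s0, s1, s2, s3} --0--> {s0, s1, s2, s3, s4, s5, s6}  [seen]
{s0, s1, s2, s3} --1--> {s0, s1, s2, s3, s4, s6}  [new]
{s1, s2, s3, s4, s5, s6} --0--> {s0, s1, s2, s3, s4, s5, s6}  [seen]
{s1, s2, s3, s4, s5, s6} --1--> {s0, s1, s2, s3, s4, s5, s6}  [seen]
{s0, s1, s2, s3, s4, s5, s6} --0--> {s0, s1, s2, s3, s4, s5, s6}  [seen]
{s0, s1, s2, s3, s4, s5, s6} --1--> {s0, s1, s2, s3, s4, s5, s6}  [seen]
{s0, s1, s3, s4, s5} --0--> {s1, s2, s3, s4, s5, s6}  [seen]
{s0, s1, s3, s4, s5} --1--> {s0, s1, s2, s3, s4, s5, s6}  [seen]
{s0, s1, s2, s3, s4, s6} --0--> {s0, s1, s2, s3, s4, s5, s6}  [seen]
{s0, s1, s2, s3, s4, s6} --1--> {s0, s1, s2, s3, s4, s5, s6}  [seen]
Reachable DFA states: {s0}, ∅, {s4}, {s5}, {s0, s4, s5, s6}, {s2, s3, s4, s6}, {s0, s1, s2, s3}, {s1, s2, s3, s4, s5, s6}, {s0, s1, s2, s3, s4, s5, s6}, {s0, s1, s3, s4, s5}, {s0, s1, s2, s3, s4, s6}.
Accepting DFA states (contain an NFA accepting state): {s0, s4, s5, s6}, {s2, s3, s4, s6}, {s0, s1, s2, s3}, {s1, s2, s3, s4, s5, s6}, {s0, s1, s2, s3, s4, s5, s6}, {s0, s1, s3, s4, s5}, {s0, s1, s2, s3, s4, s6}.

7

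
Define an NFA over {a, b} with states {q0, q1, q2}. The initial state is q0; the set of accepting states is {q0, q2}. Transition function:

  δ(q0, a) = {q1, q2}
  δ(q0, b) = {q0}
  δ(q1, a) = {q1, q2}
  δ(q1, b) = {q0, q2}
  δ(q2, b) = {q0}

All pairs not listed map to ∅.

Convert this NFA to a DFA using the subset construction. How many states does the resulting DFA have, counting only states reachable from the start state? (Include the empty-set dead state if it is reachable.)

Start state of the DFA: {q0}.
{q0} --a--> {q1, q2}  [new]
{q0} --b--> {q0}  [seen]
{q1, q2} --a--> {q1, q2}  [seen]
{q1, q2} --b--> {q0, q2}  [new]
{q0, q2} --a--> {q1, q2}  [seen]
{q0, q2} --b--> {q0}  [seen]
Reachable DFA states: {q0}, {q1, q2}, {q0, q2}.

3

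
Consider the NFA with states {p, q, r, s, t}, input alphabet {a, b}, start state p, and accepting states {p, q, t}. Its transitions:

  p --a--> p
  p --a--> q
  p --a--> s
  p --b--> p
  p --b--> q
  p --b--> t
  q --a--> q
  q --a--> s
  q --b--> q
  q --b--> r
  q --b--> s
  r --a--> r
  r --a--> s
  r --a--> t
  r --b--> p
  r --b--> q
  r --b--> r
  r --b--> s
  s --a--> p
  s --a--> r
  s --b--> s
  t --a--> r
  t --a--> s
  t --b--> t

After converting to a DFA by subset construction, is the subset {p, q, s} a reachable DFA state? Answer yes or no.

Start state of the DFA: {p}.
{p} --a--> {p, q, s}  [new]
{p} --b--> {p, q, t}  [new]
{p, q, s} --a--> {p, q, r, s}  [new]
{p, q, s} --b--> {p, q, r, s, t}  [new]
{p, q, t} --a--> {p, q, r, s}  [seen]
{p, q, t} --b--> {p, q, r, s, t}  [seen]
{p, q, r, s} --a--> {p, q, r, s, t}  [seen]
{p, q, r, s} --b--> {p, q, r, s, t}  [seen]
{p, q, r, s, t} --a--> {p, q, r, s, t}  [seen]
{p, q, r, s, t} --b--> {p, q, r, s, t}  [seen]
Reachable DFA states: {p}, {p, q, s}, {p, q, t}, {p, q, r, s}, {p, q, r, s, t}.
{p, q, s} is among them.

yes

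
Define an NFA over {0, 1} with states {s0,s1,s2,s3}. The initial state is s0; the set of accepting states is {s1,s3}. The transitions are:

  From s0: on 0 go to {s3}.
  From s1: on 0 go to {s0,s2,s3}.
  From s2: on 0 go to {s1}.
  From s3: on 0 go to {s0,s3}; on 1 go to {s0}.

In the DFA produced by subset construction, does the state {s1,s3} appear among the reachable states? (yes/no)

Start state of the DFA: {s0}.
{s0} --0--> {s3}  [new]
{s0} --1--> ∅  [new]
{s3} --0--> {s0,s3}  [new]
{s3} --1--> {s0}  [seen]
∅ --0--> ∅  [seen]
∅ --1--> ∅  [seen]
{s0,s3} --0--> {s0,s3}  [seen]
{s0,s3} --1--> {s0}  [seen]
Reachable DFA states: {s0}, {s3}, ∅, {s0,s3}.
{s1,s3} is not among them.

no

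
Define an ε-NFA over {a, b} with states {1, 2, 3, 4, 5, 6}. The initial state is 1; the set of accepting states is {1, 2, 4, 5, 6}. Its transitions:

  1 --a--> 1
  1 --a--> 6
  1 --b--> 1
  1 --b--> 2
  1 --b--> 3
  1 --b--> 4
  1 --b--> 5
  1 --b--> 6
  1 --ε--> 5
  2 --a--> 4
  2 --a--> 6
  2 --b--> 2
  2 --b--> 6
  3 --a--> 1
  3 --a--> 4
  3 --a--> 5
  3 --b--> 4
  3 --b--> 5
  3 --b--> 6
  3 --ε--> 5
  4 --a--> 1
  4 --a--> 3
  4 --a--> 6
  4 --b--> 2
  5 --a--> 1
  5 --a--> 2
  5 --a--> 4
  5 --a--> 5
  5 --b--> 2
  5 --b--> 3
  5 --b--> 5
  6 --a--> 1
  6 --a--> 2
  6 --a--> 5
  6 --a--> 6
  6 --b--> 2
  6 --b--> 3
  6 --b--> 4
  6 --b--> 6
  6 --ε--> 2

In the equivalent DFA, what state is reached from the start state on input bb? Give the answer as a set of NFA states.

Start: {1, 5}.
δ(1,b) = {1, 2, 3, 4, 5, 6}; δ(5,b) = {2, 3, 5}.
Union: {1, 2, 3, 4, 5, 6}.
After b: {1, 2, 3, 4, 5, 6}.
δ(1,b) = {1, 2, 3, 4, 5, 6}; δ(2,b) = {2, 6}; δ(3,b) = {4, 5, 6}; δ(4,b) = {2}; δ(5,b) = {2, 3, 5}; δ(6,b) = {2, 3, 4, 6}.
Union: {1, 2, 3, 4, 5, 6}.
After b: {1, 2, 3, 4, 5, 6}.

{1, 2, 3, 4, 5, 6}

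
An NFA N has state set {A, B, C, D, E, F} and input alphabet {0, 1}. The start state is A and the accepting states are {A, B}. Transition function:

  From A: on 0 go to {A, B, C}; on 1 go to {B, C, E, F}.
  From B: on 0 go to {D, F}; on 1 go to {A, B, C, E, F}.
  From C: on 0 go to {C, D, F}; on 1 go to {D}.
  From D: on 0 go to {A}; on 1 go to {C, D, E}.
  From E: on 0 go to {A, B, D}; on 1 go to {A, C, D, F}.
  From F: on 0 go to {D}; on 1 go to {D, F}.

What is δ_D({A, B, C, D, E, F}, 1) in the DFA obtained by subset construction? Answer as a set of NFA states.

{A, B, C, D, E, F}

δ(A,1) = {B, C, E, F}; δ(B,1) = {A, B, C, E, F}; δ(C,1) = {D}; δ(D,1) = {C, D, E}; δ(E,1) = {A, C, D, F}; δ(F,1) = {D, F}.
Union: {A, B, C, D, E, F}.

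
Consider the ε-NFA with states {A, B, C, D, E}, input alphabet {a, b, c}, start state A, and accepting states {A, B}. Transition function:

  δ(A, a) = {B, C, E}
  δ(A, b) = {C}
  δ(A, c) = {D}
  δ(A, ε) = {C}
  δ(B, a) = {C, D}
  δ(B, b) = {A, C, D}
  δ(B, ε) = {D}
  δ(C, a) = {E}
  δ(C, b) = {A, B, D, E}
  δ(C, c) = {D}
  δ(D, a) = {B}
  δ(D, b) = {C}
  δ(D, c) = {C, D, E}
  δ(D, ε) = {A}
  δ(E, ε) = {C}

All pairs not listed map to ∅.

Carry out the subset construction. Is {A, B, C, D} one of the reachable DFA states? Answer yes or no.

Start state of the DFA: {A, C} (ε-closure of the NFA start).
{A, C} --a--> {A, B, C, D, E}  [new]
{A, C} --b--> {A, B, C, D, E}  [seen]
{A, C} --c--> {A, C, D}  [new]
{A, B, C, D, E} --a--> {A, B, C, D, E}  [seen]
{A, B, C, D, E} --b--> {A, B, C, D, E}  [seen]
{A, B, C, D, E} --c--> {A, C, D, E}  [new]
{A, C, D} --a--> {A, B, C, D, E}  [seen]
{A, C, D} --b--> {A, B, C, D, E}  [seen]
{A, C, D} --c--> {A, C, D, E}  [seen]
{A, C, D, E} --a--> {A, B, C, D, E}  [seen]
{A, C, D, E} --b--> {A, B, C, D, E}  [seen]
{A, C, D, E} --c--> {A, C, D, E}  [seen]
Reachable DFA states: {A, C}, {A, B, C, D, E}, {A, C, D}, {A, C, D, E}.
{A, B, C, D} is not among them.

no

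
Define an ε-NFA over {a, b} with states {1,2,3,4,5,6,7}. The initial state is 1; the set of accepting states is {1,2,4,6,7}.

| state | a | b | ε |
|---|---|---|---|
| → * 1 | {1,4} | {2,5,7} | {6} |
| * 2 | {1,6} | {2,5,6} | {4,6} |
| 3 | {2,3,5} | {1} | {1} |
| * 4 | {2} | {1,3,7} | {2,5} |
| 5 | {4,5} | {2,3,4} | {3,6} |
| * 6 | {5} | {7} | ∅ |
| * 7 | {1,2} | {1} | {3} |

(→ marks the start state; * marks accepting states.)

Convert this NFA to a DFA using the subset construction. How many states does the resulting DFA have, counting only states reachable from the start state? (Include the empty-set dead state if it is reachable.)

3

Start state of the DFA: {1,6} (ε-closure of the NFA start).
{1,6} --a--> {1,2,3,4,5,6}  [new]
{1,6} --b--> {1,2,3,4,5,6,7}  [new]
{1,2,3,4,5,6} --a--> {1,2,3,4,5,6}  [seen]
{1,2,3,4,5,6} --b--> {1,2,3,4,5,6,7}  [seen]
{1,2,3,4,5,6,7} --a--> {1,2,3,4,5,6}  [seen]
{1,2,3,4,5,6,7} --b--> {1,2,3,4,5,6,7}  [seen]
Reachable DFA states: {1,6}, {1,2,3,4,5,6}, {1,2,3,4,5,6,7}.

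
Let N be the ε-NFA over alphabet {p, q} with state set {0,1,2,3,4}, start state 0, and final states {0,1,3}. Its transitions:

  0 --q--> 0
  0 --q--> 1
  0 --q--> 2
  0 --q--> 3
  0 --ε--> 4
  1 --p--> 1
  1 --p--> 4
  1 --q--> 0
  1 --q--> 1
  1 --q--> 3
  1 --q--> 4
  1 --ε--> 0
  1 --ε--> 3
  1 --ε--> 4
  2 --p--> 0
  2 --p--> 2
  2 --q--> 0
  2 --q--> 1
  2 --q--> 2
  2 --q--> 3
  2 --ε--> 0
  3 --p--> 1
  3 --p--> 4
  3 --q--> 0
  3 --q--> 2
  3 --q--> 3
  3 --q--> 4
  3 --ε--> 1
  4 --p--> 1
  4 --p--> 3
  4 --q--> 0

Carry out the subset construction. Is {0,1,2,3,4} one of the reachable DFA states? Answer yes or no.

yes

Start state of the DFA: {0,4} (ε-closure of the NFA start).
{0,4} --p--> {0,1,3,4}  [new]
{0,4} --q--> {0,1,2,3,4}  [new]
{0,1,3,4} --p--> {0,1,3,4}  [seen]
{0,1,3,4} --q--> {0,1,2,3,4}  [seen]
{0,1,2,3,4} --p--> {0,1,2,3,4}  [seen]
{0,1,2,3,4} --q--> {0,1,2,3,4}  [seen]
Reachable DFA states: {0,4}, {0,1,3,4}, {0,1,2,3,4}.
{0,1,2,3,4} is among them.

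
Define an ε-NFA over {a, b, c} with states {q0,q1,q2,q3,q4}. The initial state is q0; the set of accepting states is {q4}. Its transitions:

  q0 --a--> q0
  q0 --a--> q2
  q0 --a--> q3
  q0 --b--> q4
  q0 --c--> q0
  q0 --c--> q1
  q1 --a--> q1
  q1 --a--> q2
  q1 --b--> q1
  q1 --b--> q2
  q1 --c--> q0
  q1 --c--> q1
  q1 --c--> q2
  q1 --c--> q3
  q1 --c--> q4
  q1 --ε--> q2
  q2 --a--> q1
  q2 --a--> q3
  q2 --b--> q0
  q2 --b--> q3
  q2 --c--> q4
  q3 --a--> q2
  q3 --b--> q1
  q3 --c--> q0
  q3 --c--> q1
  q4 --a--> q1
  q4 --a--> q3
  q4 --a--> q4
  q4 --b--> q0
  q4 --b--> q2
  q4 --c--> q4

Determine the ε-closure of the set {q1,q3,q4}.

Begin with {q1,q3,q4}.
q1 →ε {q2}; add q2.
ε-closure = {q1,q2,q3,q4}.

{q1,q2,q3,q4}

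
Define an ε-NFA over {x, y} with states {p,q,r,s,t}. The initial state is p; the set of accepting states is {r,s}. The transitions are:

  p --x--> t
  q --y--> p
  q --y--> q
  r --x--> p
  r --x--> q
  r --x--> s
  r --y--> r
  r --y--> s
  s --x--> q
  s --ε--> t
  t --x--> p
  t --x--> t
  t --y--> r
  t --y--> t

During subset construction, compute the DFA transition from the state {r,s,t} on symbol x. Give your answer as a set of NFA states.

δ(r,x) = {p,q,s}; δ(s,x) = {q}; δ(t,x) = {p,t}.
Union: {p,q,s,t}.

{p,q,s,t}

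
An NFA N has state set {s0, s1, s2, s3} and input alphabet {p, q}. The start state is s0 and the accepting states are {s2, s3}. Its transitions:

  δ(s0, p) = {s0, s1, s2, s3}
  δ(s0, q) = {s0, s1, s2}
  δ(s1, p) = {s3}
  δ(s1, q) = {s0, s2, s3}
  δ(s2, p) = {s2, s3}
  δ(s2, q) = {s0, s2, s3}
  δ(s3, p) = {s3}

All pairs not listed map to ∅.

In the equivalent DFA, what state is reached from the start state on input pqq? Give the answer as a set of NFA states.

{s0, s1, s2, s3}

Start: {s0}.
δ(s0,p) = {s0, s1, s2, s3}.
Union: {s0, s1, s2, s3}.
After p: {s0, s1, s2, s3}.
δ(s0,q) = {s0, s1, s2}; δ(s1,q) = {s0, s2, s3}; δ(s2,q) = {s0, s2, s3}; δ(s3,q) = ∅.
Union: {s0, s1, s2, s3}.
After q: {s0, s1, s2, s3}.
δ(s0,q) = {s0, s1, s2}; δ(s1,q) = {s0, s2, s3}; δ(s2,q) = {s0, s2, s3}; δ(s3,q) = ∅.
Union: {s0, s1, s2, s3}.
After q: {s0, s1, s2, s3}.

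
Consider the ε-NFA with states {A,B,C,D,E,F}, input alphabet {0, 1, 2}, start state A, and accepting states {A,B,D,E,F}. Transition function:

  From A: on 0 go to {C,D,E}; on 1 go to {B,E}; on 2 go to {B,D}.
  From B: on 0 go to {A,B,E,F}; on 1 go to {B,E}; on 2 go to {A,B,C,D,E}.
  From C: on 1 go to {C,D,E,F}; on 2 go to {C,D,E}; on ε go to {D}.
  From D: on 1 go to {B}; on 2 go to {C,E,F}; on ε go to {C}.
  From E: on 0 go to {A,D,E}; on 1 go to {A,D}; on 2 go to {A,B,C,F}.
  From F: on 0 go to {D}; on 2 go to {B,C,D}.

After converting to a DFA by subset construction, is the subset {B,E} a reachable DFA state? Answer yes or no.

yes

Start state of the DFA: {A} (ε-closure of the NFA start).
{A} --0--> {C,D,E}  [new]
{A} --1--> {B,E}  [new]
{A} --2--> {B,C,D}  [new]
{C,D,E} --0--> {A,C,D,E}  [new]
{C,D,E} --1--> {A,B,C,D,E,F}  [new]
{C,D,E} --2--> {A,B,C,D,E,F}  [seen]
{B,E} --0--> {A,B,C,D,E,F}  [seen]
{B,E} --1--> {A,B,C,D,E}  [new]
{B,E} --2--> {A,B,C,D,E,F}  [seen]
{B,C,D} --0--> {A,B,E,F}  [new]
{B,C,D} --1--> {B,C,D,E,F}  [new]
{B,C,D} --2--> {A,B,C,D,E,F}  [seen]
{A,C,D,E} --0--> {A,C,D,E}  [seen]
{A,C,D,E} --1--> {A,B,C,D,E,F}  [seen]
{A,C,D,E} --2--> {A,B,C,D,E,F}  [seen]
{A,B,C,D,E,F} --0--> {A,B,C,D,E,F}  [seen]
{A,B,C,D,E,F} --1--> {A,B,C,D,E,F}  [seen]
{A,B,C,D,E,F} --2--> {A,B,C,D,E,F}  [seen]
{A,B,C,D,E} --0--> {A,B,C,D,E,F}  [seen]
{A,B,C,D,E} --1--> {A,B,C,D,E,F}  [seen]
{A,B,C,D,E} --2--> {A,B,C,D,E,F}  [seen]
{A,B,E,F} --0--> {A,B,C,D,E,F}  [seen]
{A,B,E,F} --1--> {A,B,C,D,E}  [seen]
{A,B,E,F} --2--> {A,B,C,D,E,F}  [seen]
{B,C,D,E,F} --0--> {A,B,C,D,E,F}  [seen]
{B,C,D,E,F} --1--> {A,B,C,D,E,F}  [seen]
{B,C,D,E,F} --2--> {A,B,C,D,E,F}  [seen]
Reachable DFA states: {A}, {C,D,E}, {B,E}, {B,C,D}, {A,C,D,E}, {A,B,C,D,E,F}, {A,B,C,D,E}, {A,B,E,F}, {B,C,D,E,F}.
{B,E} is among them.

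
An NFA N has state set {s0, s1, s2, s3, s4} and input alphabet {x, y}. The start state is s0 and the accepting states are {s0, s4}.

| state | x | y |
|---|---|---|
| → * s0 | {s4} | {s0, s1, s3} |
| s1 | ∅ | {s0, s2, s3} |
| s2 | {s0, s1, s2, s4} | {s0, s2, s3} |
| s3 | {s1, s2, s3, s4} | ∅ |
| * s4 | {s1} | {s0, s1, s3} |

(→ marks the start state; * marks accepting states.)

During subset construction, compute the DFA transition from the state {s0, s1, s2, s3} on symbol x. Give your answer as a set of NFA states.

{s0, s1, s2, s3, s4}

δ(s0,x) = {s4}; δ(s1,x) = ∅; δ(s2,x) = {s0, s1, s2, s4}; δ(s3,x) = {s1, s2, s3, s4}.
Union: {s0, s1, s2, s3, s4}.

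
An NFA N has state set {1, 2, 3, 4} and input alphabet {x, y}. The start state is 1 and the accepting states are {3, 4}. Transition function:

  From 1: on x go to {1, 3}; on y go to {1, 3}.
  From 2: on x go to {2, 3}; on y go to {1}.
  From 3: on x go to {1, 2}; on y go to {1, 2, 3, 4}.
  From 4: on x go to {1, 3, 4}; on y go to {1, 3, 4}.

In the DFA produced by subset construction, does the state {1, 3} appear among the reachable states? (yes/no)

yes

Start state of the DFA: {1}.
{1} --x--> {1, 3}  [new]
{1} --y--> {1, 3}  [seen]
{1, 3} --x--> {1, 2, 3}  [new]
{1, 3} --y--> {1, 2, 3, 4}  [new]
{1, 2, 3} --x--> {1, 2, 3}  [seen]
{1, 2, 3} --y--> {1, 2, 3, 4}  [seen]
{1, 2, 3, 4} --x--> {1, 2, 3, 4}  [seen]
{1, 2, 3, 4} --y--> {1, 2, 3, 4}  [seen]
Reachable DFA states: {1}, {1, 3}, {1, 2, 3}, {1, 2, 3, 4}.
{1, 3} is among them.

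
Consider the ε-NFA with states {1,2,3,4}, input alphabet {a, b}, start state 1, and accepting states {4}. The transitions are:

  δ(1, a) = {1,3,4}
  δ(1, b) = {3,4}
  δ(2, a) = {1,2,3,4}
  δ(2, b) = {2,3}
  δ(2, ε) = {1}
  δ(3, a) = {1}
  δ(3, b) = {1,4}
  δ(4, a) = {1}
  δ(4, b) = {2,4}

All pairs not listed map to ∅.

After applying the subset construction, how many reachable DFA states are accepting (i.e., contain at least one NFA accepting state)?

Start state of the DFA: {1} (ε-closure of the NFA start).
{1} --a--> {1,3,4}  [new]
{1} --b--> {3,4}  [new]
{1,3,4} --a--> {1,3,4}  [seen]
{1,3,4} --b--> {1,2,3,4}  [new]
{3,4} --a--> {1}  [seen]
{3,4} --b--> {1,2,4}  [new]
{1,2,3,4} --a--> {1,2,3,4}  [seen]
{1,2,3,4} --b--> {1,2,3,4}  [seen]
{1,2,4} --a--> {1,2,3,4}  [seen]
{1,2,4} --b--> {1,2,3,4}  [seen]
Reachable DFA states: {1}, {1,3,4}, {3,4}, {1,2,3,4}, {1,2,4}.
Accepting DFA states (contain an NFA accepting state): {1,3,4}, {3,4}, {1,2,3,4}, {1,2,4}.

4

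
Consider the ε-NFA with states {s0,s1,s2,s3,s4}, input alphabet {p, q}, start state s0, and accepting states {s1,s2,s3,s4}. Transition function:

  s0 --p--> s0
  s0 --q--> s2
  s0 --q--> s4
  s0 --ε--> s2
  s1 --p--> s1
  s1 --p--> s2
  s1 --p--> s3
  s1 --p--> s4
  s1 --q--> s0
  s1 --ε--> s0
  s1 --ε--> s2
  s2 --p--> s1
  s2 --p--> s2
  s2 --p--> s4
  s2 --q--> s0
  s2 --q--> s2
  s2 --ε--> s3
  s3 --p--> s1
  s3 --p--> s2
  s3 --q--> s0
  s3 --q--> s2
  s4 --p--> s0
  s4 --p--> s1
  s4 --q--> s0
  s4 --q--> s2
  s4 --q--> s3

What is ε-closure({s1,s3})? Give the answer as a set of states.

Begin with {s1,s3}.
s1 →ε {s0,s2}; add s0, s2.
ε-closure = {s0,s1,s2,s3}.

{s0,s1,s2,s3}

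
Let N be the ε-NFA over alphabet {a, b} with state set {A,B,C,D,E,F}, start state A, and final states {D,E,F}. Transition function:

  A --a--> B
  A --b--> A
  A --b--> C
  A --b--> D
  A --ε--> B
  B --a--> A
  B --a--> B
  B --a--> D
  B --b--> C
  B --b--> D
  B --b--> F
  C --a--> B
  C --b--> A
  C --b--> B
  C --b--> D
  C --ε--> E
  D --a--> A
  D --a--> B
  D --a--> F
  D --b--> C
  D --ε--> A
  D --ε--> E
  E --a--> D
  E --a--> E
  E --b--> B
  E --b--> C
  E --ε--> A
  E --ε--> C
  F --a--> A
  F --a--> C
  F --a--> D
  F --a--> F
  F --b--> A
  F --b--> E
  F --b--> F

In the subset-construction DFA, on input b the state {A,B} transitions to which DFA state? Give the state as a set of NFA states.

δ(A,b) = {A,C,D}; δ(B,b) = {C,D,F}.
Union: {A,C,D,F}.
ε-closure gives {A,B,C,D,E,F}.

{A,B,C,D,E,F}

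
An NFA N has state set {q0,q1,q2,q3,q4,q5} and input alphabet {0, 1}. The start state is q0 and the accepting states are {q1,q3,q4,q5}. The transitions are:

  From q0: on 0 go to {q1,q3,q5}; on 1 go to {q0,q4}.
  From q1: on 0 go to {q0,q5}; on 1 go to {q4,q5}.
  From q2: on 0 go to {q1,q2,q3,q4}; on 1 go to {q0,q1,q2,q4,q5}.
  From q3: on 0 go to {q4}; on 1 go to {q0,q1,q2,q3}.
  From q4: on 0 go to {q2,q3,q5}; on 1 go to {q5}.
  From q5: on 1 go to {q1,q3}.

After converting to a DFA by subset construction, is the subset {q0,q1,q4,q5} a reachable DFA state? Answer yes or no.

Start state of the DFA: {q0}.
{q0} --0--> {q1,q3,q5}  [new]
{q0} --1--> {q0,q4}  [new]
{q1,q3,q5} --0--> {q0,q4,q5}  [new]
{q1,q3,q5} --1--> {q0,q1,q2,q3,q4,q5}  [new]
{q0,q4} --0--> {q1,q2,q3,q5}  [new]
{q0,q4} --1--> {q0,q4,q5}  [seen]
{q0,q4,q5} --0--> {q1,q2,q3,q5}  [seen]
{q0,q4,q5} --1--> {q0,q1,q3,q4,q5}  [new]
{q0,q1,q2,q3,q4,q5} --0--> {q0,q1,q2,q3,q4,q5}  [seen]
{q0,q1,q2,q3,q4,q5} --1--> {q0,q1,q2,q3,q4,q5}  [seen]
{q1,q2,q3,q5} --0--> {q0,q1,q2,q3,q4,q5}  [seen]
{q1,q2,q3,q5} --1--> {q0,q1,q2,q3,q4,q5}  [seen]
{q0,q1,q3,q4,q5} --0--> {q0,q1,q2,q3,q4,q5}  [seen]
{q0,q1,q3,q4,q5} --1--> {q0,q1,q2,q3,q4,q5}  [seen]
Reachable DFA states: {q0}, {q1,q3,q5}, {q0,q4}, {q0,q4,q5}, {q0,q1,q2,q3,q4,q5}, {q1,q2,q3,q5}, {q0,q1,q3,q4,q5}.
{q0,q1,q4,q5} is not among them.

no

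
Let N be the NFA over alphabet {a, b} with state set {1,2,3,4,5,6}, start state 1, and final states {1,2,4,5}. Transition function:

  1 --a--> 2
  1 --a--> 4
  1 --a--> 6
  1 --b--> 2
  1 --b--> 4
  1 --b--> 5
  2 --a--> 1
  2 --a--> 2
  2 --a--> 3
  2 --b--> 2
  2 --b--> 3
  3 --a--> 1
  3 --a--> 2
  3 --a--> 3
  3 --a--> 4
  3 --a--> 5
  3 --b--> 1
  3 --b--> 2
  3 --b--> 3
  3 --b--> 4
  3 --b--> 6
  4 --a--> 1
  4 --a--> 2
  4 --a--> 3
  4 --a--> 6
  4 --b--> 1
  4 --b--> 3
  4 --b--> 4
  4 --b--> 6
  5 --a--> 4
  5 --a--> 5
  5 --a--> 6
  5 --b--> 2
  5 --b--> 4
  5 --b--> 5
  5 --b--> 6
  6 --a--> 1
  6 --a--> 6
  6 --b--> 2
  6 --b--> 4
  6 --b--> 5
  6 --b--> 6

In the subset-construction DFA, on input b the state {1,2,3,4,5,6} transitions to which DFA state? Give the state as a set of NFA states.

{1,2,3,4,5,6}

δ(1,b) = {2,4,5}; δ(2,b) = {2,3}; δ(3,b) = {1,2,3,4,6}; δ(4,b) = {1,3,4,6}; δ(5,b) = {2,4,5,6}; δ(6,b) = {2,4,5,6}.
Union: {1,2,3,4,5,6}.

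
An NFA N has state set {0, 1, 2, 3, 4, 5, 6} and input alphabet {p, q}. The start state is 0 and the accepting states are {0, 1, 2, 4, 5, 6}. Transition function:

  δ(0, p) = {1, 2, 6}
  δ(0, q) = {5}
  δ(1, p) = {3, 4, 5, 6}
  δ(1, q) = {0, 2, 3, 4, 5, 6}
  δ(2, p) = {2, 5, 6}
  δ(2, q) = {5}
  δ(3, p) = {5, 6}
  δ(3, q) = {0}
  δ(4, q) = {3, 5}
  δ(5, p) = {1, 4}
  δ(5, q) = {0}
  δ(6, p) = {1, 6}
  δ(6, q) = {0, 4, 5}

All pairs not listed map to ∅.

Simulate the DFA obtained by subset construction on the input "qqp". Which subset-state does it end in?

Start: {0}.
δ(0,q) = {5}.
Union: {5}.
After q: {5}.
δ(5,q) = {0}.
Union: {0}.
After q: {0}.
δ(0,p) = {1, 2, 6}.
Union: {1, 2, 6}.
After p: {1, 2, 6}.

{1, 2, 6}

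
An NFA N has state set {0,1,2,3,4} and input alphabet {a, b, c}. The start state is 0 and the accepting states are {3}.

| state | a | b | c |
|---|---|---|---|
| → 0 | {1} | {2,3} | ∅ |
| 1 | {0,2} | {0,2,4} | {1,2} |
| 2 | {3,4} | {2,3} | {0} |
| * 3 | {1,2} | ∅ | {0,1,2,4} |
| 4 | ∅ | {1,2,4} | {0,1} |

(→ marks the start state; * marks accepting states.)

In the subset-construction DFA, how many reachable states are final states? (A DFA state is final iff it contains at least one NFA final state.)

5

Start state of the DFA: {0}.
{0} --a--> {1}  [new]
{0} --b--> {2,3}  [new]
{0} --c--> ∅  [new]
{1} --a--> {0,2}  [new]
{1} --b--> {0,2,4}  [new]
{1} --c--> {1,2}  [new]
{2,3} --a--> {1,2,3,4}  [new]
{2,3} --b--> {2,3}  [seen]
{2,3} --c--> {0,1,2,4}  [new]
∅ --a--> ∅  [seen]
∅ --b--> ∅  [seen]
∅ --c--> ∅  [seen]
{0,2} --a--> {1,3,4}  [new]
{0,2} --b--> {2,3}  [seen]
{0,2} --c--> {0}  [seen]
{0,2,4} --a--> {1,3,4}  [seen]
{0,2,4} --b--> {1,2,3,4}  [seen]
{0,2,4} --c--> {0,1}  [new]
{1,2} --a--> {0,2,3,4}  [new]
{1,2} --b--> {0,2,3,4}  [seen]
{1,2} --c--> {0,1,2}  [new]
{1,2,3,4} --a--> {0,1,2,3,4}  [new]
{1,2,3,4} --b--> {0,1,2,3,4}  [seen]
{1,2,3,4} --c--> {0,1,2,4}  [seen]
{0,1,2,4} --a--> {0,1,2,3,4}  [seen]
{0,1,2,4} --b--> {0,1,2,3,4}  [seen]
{0,1,2,4} --c--> {0,1,2}  [seen]
{1,3,4} --a--> {0,1,2}  [seen]
{1,3,4} --b--> {0,1,2,4}  [seen]
{1,3,4} --c--> {0,1,2,4}  [seen]
{0,1} --a--> {0,1,2}  [seen]
{0,1} --b--> {0,2,3,4}  [seen]
{0,1} --c--> {1,2}  [seen]
{0,2,3,4} --a--> {1,2,3,4}  [seen]
{0,2,3,4} --b--> {1,2,3,4}  [seen]
{0,2,3,4} --c--> {0,1,2,4}  [seen]
{0,1,2} --a--> {0,1,2,3,4}  [seen]
{0,1,2} --b--> {0,2,3,4}  [seen]
{0,1,2} --c--> {0,1,2}  [seen]
{0,1,2,3,4} --a--> {0,1,2,3,4}  [seen]
{0,1,2,3,4} --b--> {0,1,2,3,4}  [seen]
{0,1,2,3,4} --c--> {0,1,2,4}  [seen]
Reachable DFA states: {0}, {1}, {2,3}, ∅, {0,2}, {0,2,4}, {1,2}, {1,2,3,4}, {0,1,2,4}, {1,3,4}, {0,1}, {0,2,3,4}, {0,1,2}, {0,1,2,3,4}.
Accepting DFA states (contain an NFA accepting state): {2,3}, {1,2,3,4}, {1,3,4}, {0,2,3,4}, {0,1,2,3,4}.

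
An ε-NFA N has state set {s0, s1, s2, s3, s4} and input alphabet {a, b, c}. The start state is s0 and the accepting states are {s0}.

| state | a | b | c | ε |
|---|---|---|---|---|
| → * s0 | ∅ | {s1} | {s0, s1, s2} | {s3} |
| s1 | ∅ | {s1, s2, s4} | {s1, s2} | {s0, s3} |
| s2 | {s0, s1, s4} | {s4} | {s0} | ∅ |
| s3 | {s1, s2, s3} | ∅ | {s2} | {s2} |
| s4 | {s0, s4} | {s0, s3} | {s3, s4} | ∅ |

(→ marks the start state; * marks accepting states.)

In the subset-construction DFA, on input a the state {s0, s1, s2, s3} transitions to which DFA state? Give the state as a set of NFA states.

δ(s0,a) = ∅; δ(s1,a) = ∅; δ(s2,a) = {s0, s1, s4}; δ(s3,a) = {s1, s2, s3}.
Union: {s0, s1, s2, s3, s4}.

{s0, s1, s2, s3, s4}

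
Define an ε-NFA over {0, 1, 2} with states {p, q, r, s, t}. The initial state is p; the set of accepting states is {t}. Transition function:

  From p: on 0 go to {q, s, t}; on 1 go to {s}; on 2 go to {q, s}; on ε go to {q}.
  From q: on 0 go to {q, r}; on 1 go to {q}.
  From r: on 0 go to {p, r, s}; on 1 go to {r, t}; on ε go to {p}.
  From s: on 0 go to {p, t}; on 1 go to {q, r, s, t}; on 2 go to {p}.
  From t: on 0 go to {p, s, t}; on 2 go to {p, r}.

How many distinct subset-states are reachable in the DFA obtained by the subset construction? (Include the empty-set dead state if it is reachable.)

Start state of the DFA: {p, q} (ε-closure of the NFA start).
{p, q} --0--> {p, q, r, s, t}  [new]
{p, q} --1--> {q, s}  [new]
{p, q} --2--> {q, s}  [seen]
{p, q, r, s, t} --0--> {p, q, r, s, t}  [seen]
{p, q, r, s, t} --1--> {p, q, r, s, t}  [seen]
{p, q, r, s, t} --2--> {p, q, r, s}  [new]
{q, s} --0--> {p, q, r, t}  [new]
{q, s} --1--> {p, q, r, s, t}  [seen]
{q, s} --2--> {p, q}  [seen]
{p, q, r, s} --0--> {p, q, r, s, t}  [seen]
{p, q, r, s} --1--> {p, q, r, s, t}  [seen]
{p, q, r, s} --2--> {p, q, s}  [new]
{p, q, r, t} --0--> {p, q, r, s, t}  [seen]
{p, q, r, t} --1--> {p, q, r, s, t}  [seen]
{p, q, r, t} --2--> {p, q, r, s}  [seen]
{p, q, s} --0--> {p, q, r, s, t}  [seen]
{p, q, s} --1--> {p, q, r, s, t}  [seen]
{p, q, s} --2--> {p, q, s}  [seen]
Reachable DFA states: {p, q}, {p, q, r, s, t}, {q, s}, {p, q, r, s}, {p, q, r, t}, {p, q, s}.

6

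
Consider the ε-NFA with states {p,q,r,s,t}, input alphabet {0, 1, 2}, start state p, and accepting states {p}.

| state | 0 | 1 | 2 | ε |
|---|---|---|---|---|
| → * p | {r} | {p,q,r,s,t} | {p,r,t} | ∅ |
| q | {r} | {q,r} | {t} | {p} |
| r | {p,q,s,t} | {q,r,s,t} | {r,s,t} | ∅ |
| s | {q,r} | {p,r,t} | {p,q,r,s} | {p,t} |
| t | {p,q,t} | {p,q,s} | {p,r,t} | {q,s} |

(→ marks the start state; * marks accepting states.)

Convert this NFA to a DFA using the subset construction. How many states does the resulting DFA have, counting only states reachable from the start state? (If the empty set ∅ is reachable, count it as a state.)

Start state of the DFA: {p} (ε-closure of the NFA start).
{p} --0--> {r}  [new]
{p} --1--> {p,q,r,s,t}  [new]
{p} --2--> {p,q,r,s,t}  [seen]
{r} --0--> {p,q,s,t}  [new]
{r} --1--> {p,q,r,s,t}  [seen]
{r} --2--> {p,q,r,s,t}  [seen]
{p,q,r,s,t} --0--> {p,q,r,s,t}  [seen]
{p,q,r,s,t} --1--> {p,q,r,s,t}  [seen]
{p,q,r,s,t} --2--> {p,q,r,s,t}  [seen]
{p,q,s,t} --0--> {p,q,r,s,t}  [seen]
{p,q,s,t} --1--> {p,q,r,s,t}  [seen]
{p,q,s,t} --2--> {p,q,r,s,t}  [seen]
Reachable DFA states: {p}, {r}, {p,q,r,s,t}, {p,q,s,t}.

4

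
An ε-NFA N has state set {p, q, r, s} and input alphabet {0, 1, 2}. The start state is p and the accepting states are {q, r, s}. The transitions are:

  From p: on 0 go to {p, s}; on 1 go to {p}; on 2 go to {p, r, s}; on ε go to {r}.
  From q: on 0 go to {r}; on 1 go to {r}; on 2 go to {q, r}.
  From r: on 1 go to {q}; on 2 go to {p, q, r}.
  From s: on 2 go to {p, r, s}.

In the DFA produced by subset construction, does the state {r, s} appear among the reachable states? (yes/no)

Start state of the DFA: {p, r} (ε-closure of the NFA start).
{p, r} --0--> {p, r, s}  [new]
{p, r} --1--> {p, q, r}  [new]
{p, r} --2--> {p, q, r, s}  [new]
{p, r, s} --0--> {p, r, s}  [seen]
{p, r, s} --1--> {p, q, r}  [seen]
{p, r, s} --2--> {p, q, r, s}  [seen]
{p, q, r} --0--> {p, r, s}  [seen]
{p, q, r} --1--> {p, q, r}  [seen]
{p, q, r} --2--> {p, q, r, s}  [seen]
{p, q, r, s} --0--> {p, r, s}  [seen]
{p, q, r, s} --1--> {p, q, r}  [seen]
{p, q, r, s} --2--> {p, q, r, s}  [seen]
Reachable DFA states: {p, r}, {p, r, s}, {p, q, r}, {p, q, r, s}.
{r, s} is not among them.

no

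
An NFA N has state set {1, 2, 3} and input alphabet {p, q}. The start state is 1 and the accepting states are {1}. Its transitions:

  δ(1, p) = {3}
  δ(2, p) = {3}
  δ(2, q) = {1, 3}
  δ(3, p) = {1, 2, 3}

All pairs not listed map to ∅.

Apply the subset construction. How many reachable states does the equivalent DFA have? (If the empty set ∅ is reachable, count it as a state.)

Start state of the DFA: {1}.
{1} --p--> {3}  [new]
{1} --q--> ∅  [new]
{3} --p--> {1, 2, 3}  [new]
{3} --q--> ∅  [seen]
∅ --p--> ∅  [seen]
∅ --q--> ∅  [seen]
{1, 2, 3} --p--> {1, 2, 3}  [seen]
{1, 2, 3} --q--> {1, 3}  [new]
{1, 3} --p--> {1, 2, 3}  [seen]
{1, 3} --q--> ∅  [seen]
Reachable DFA states: {1}, {3}, ∅, {1, 2, 3}, {1, 3}.

5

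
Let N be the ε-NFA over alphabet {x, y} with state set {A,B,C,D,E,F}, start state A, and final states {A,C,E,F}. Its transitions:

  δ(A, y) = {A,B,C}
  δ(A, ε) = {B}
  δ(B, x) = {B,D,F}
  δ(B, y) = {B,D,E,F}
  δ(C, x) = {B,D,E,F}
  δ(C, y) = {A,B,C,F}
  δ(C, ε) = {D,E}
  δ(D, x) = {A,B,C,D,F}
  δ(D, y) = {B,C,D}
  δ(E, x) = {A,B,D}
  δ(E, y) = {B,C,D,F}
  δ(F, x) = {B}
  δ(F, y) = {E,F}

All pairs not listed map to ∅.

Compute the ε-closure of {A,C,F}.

Begin with {A,C,F}.
A →ε {B}; add B.
C →ε {D,E}; add D, E.
ε-closure = {A,B,C,D,E,F}.

{A,B,C,D,E,F}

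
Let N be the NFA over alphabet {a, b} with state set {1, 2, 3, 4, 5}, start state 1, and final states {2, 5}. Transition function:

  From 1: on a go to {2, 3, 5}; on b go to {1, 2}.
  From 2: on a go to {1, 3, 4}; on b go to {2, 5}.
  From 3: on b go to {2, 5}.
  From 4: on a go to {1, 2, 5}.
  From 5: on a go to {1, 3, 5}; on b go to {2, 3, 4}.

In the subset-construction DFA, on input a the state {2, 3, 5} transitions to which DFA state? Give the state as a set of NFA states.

δ(2,a) = {1, 3, 4}; δ(3,a) = ∅; δ(5,a) = {1, 3, 5}.
Union: {1, 3, 4, 5}.

{1, 3, 4, 5}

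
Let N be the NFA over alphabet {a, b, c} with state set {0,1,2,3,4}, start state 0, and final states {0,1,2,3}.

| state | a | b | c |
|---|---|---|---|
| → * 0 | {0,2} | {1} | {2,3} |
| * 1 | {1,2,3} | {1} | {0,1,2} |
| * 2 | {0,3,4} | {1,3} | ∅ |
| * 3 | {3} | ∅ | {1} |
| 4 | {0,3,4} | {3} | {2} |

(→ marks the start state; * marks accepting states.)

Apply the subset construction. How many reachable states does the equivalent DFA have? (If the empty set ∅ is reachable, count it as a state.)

Start state of the DFA: {0}.
{0} --a--> {0,2}  [new]
{0} --b--> {1}  [new]
{0} --c--> {2,3}  [new]
{0,2} --a--> {0,2,3,4}  [new]
{0,2} --b--> {1,3}  [new]
{0,2} --c--> {2,3}  [seen]
{1} --a--> {1,2,3}  [new]
{1} --b--> {1}  [seen]
{1} --c--> {0,1,2}  [new]
{2,3} --a--> {0,3,4}  [new]
{2,3} --b--> {1,3}  [seen]
{2,3} --c--> {1}  [seen]
{0,2,3,4} --a--> {0,2,3,4}  [seen]
{0,2,3,4} --b--> {1,3}  [seen]
{0,2,3,4} --c--> {1,2,3}  [seen]
{1,3} --a--> {1,2,3}  [seen]
{1,3} --b--> {1}  [seen]
{1,3} --c--> {0,1,2}  [seen]
{1,2,3} --a--> {0,1,2,3,4}  [new]
{1,2,3} --b--> {1,3}  [seen]
{1,2,3} --c--> {0,1,2}  [seen]
{0,1,2} --a--> {0,1,2,3,4}  [seen]
{0,1,2} --b--> {1,3}  [seen]
{0,1,2} --c--> {0,1,2,3}  [new]
{0,3,4} --a--> {0,2,3,4}  [seen]
{0,3,4} --b--> {1,3}  [seen]
{0,3,4} --c--> {1,2,3}  [seen]
{0,1,2,3,4} --a--> {0,1,2,3,4}  [seen]
{0,1,2,3,4} --b--> {1,3}  [seen]
{0,1,2,3,4} --c--> {0,1,2,3}  [seen]
{0,1,2,3} --a--> {0,1,2,3,4}  [seen]
{0,1,2,3} --b--> {1,3}  [seen]
{0,1,2,3} --c--> {0,1,2,3}  [seen]
Reachable DFA states: {0}, {0,2}, {1}, {2,3}, {0,2,3,4}, {1,3}, {1,2,3}, {0,1,2}, {0,3,4}, {0,1,2,3,4}, {0,1,2,3}.

11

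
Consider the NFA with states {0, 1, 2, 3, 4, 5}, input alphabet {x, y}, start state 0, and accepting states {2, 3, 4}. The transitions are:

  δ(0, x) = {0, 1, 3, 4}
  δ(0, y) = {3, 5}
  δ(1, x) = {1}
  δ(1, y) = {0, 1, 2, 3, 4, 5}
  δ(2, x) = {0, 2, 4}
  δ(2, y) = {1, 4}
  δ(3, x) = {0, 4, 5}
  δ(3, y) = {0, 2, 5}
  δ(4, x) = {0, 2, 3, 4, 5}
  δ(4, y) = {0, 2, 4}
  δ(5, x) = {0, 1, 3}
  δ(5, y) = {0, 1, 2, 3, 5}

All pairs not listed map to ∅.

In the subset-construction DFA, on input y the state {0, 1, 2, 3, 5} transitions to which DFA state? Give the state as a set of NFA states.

{0, 1, 2, 3, 4, 5}

δ(0,y) = {3, 5}; δ(1,y) = {0, 1, 2, 3, 4, 5}; δ(2,y) = {1, 4}; δ(3,y) = {0, 2, 5}; δ(5,y) = {0, 1, 2, 3, 5}.
Union: {0, 1, 2, 3, 4, 5}.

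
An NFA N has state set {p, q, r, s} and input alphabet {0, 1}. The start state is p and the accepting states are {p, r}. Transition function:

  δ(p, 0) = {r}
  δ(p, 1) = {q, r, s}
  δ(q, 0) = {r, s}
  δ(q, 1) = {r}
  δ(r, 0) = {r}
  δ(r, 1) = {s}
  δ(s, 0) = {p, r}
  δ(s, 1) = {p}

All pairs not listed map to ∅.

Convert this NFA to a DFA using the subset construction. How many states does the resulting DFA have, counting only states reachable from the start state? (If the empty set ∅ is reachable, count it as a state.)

Start state of the DFA: {p}.
{p} --0--> {r}  [new]
{p} --1--> {q, r, s}  [new]
{r} --0--> {r}  [seen]
{r} --1--> {s}  [new]
{q, r, s} --0--> {p, r, s}  [new]
{q, r, s} --1--> {p, r, s}  [seen]
{s} --0--> {p, r}  [new]
{s} --1--> {p}  [seen]
{p, r, s} --0--> {p, r}  [seen]
{p, r, s} --1--> {p, q, r, s}  [new]
{p, r} --0--> {r}  [seen]
{p, r} --1--> {q, r, s}  [seen]
{p, q, r, s} --0--> {p, r, s}  [seen]
{p, q, r, s} --1--> {p, q, r, s}  [seen]
Reachable DFA states: {p}, {r}, {q, r, s}, {s}, {p, r, s}, {p, r}, {p, q, r, s}.

7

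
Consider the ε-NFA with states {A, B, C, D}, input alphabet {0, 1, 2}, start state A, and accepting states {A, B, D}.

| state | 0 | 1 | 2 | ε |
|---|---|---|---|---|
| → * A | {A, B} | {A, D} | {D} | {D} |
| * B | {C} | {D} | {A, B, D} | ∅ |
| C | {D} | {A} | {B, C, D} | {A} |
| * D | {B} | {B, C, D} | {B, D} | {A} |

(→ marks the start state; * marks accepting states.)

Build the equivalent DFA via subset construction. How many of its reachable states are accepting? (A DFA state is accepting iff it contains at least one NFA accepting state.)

Start state of the DFA: {A, D} (ε-closure of the NFA start).
{A, D} --0--> {A, B, D}  [new]
{A, D} --1--> {A, B, C, D}  [new]
{A, D} --2--> {A, B, D}  [seen]
{A, B, D} --0--> {A, B, C, D}  [seen]
{A, B, D} --1--> {A, B, C, D}  [seen]
{A, B, D} --2--> {A, B, D}  [seen]
{A, B, C, D} --0--> {A, B, C, D}  [seen]
{A, B, C, D} --1--> {A, B, C, D}  [seen]
{A, B, C, D} --2--> {A, B, C, D}  [seen]
Reachable DFA states: {A, D}, {A, B, D}, {A, B, C, D}.
Accepting DFA states (contain an NFA accepting state): {A, D}, {A, B, D}, {A, B, C, D}.

3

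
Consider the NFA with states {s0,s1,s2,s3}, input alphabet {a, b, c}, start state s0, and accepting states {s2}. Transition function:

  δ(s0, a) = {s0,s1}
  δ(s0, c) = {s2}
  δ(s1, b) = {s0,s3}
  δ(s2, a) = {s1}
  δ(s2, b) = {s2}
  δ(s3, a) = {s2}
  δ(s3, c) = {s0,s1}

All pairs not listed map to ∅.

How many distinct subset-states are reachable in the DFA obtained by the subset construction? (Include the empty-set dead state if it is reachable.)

Start state of the DFA: {s0}.
{s0} --a--> {s0,s1}  [new]
{s0} --b--> ∅  [new]
{s0} --c--> {s2}  [new]
{s0,s1} --a--> {s0,s1}  [seen]
{s0,s1} --b--> {s0,s3}  [new]
{s0,s1} --c--> {s2}  [seen]
∅ --a--> ∅  [seen]
∅ --b--> ∅  [seen]
∅ --c--> ∅  [seen]
{s2} --a--> {s1}  [new]
{s2} --b--> {s2}  [seen]
{s2} --c--> ∅  [seen]
{s0,s3} --a--> {s0,s1,s2}  [new]
{s0,s3} --b--> ∅  [seen]
{s0,s3} --c--> {s0,s1,s2}  [seen]
{s1} --a--> ∅  [seen]
{s1} --b--> {s0,s3}  [seen]
{s1} --c--> ∅  [seen]
{s0,s1,s2} --a--> {s0,s1}  [seen]
{s0,s1,s2} --b--> {s0,s2,s3}  [new]
{s0,s1,s2} --c--> {s2}  [seen]
{s0,s2,s3} --a--> {s0,s1,s2}  [seen]
{s0,s2,s3} --b--> {s2}  [seen]
{s0,s2,s3} --c--> {s0,s1,s2}  [seen]
Reachable DFA states: {s0}, {s0,s1}, ∅, {s2}, {s0,s3}, {s1}, {s0,s1,s2}, {s0,s2,s3}.

8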